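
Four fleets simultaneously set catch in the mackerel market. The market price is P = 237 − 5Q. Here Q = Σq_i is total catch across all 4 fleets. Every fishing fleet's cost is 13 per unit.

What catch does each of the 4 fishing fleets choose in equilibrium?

A representative fishing fleet's profit is π_i = q_i(237 − 5Q) − 13q_i, with Q = q_i + Σ_{j≠i} q_j.
First-order condition: 224 − 10q_i − 5Σ_{j≠i} q_j = 0.
Imposing symmetry (q_j = q for all j) turns Σ_{j≠i} q_j into 3q, so 224 = 25q and q = 8.96.

8.96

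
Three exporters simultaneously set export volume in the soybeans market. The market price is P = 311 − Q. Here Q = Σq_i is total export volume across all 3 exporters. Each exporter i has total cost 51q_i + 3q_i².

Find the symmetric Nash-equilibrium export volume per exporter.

26

A representative exporter's profit is π_i = q_i(311 − Q) − 51q_i − 3q_i², with Q = q_i + Σ_{j≠i} q_j.
First-order condition: 260 − 8q_i − Σ_{j≠i} q_j = 0.
In a symmetric equilibrium every exporter chooses the same q, so Σ_{j≠i} q_j = 2q. The condition becomes 260 − 10q = 0, giving q = 260/10 = 26.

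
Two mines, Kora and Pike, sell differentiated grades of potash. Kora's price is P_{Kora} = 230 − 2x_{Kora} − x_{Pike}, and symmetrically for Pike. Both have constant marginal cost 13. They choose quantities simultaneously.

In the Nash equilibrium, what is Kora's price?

99.8

Mine Kora's profit: π = x_{Kora}(230 − 2x_{Kora} − x_{Pike}) − 13x_{Kora}.
∂π/∂x_{Kora} = 217 − 4x_{Kora} − x_{Pike} = 0 ⇒ x_{Kora} = 54.25 − 0.25x_{Pike}.
By symmetry x_{Pike} = x_{Kora}; substituting into the reaction function, 1.25x_{Kora} = 54.25 and x_{Kora} = 43.4.
P_{Kora} = 230 − 2·43.4 − 43.4 = 99.8.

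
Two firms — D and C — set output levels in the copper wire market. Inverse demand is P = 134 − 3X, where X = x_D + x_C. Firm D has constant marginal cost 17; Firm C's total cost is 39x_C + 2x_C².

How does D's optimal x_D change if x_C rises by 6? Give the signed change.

Firm D's profit: π = x_D(134 − 3(x_D + x_C)) − 17x_D.
∂π/∂x_D = 117 − 6x_D − 3x_C = 0, so x_D = 19.5 − 0.5x_C.
The reaction-function slope is −0.5, so a 6-unit rise in x_C moves x_D by −0.5 × 6 = −3. D's best response falls — the actions are strategic substitutes.

-3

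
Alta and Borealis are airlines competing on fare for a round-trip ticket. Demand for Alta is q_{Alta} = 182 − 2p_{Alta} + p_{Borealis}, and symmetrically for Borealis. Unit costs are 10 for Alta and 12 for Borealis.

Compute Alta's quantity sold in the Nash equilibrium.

115.2

Alta's profit: π = (p_{Alta} − 10)(182 − 2p_{Alta} + p_{Borealis}).
∂π/∂p_{Alta} = 202 − 4p_{Alta} + p_{Borealis} = 0 ⇒ p_{Alta} = 50.5 + 0.25p_{Borealis}.
Similarly p_{Borealis} = 51.5 + 0.25p_{Alta}.
Plugging p_{Borealis} into Alta's best response: p_{Alta} = 50.5 + 0.25(51.5 + 0.25p_{Alta}) ⇒ 0.9375p_{Alta} = 63.375, so p_{Alta} = 67.6.
Then p_{Borealis} = 51.5 + 0.25·67.6 = 68.4.
q_{Alta} = 182 − 2·67.6 + 68.4 = 115.2.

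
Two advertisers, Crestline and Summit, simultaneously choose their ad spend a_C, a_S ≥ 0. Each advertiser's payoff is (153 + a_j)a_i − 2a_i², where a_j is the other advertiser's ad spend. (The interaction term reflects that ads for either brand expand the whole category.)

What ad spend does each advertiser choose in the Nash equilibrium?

Crestline's payoff is (153 + a_S)a_C − 2a_C².
∂π/∂a_C = 153 + a_S − 4a_C = 0, so a_C = 38.25 + 0.25a_S.
By symmetry a_S = a_C; substituting into the reaction function, 0.75a_C = 38.25 and a_C = 51.

51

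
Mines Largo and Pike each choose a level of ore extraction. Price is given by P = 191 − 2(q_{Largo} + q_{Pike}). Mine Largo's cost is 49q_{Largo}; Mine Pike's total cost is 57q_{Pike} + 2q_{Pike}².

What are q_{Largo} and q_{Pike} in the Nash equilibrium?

Mine Largo's profit: π = q_{Largo}(191 − 2(q_{Largo} + q_{Pike})) − 49q_{Largo}.
∂π/∂q_{Largo} = 142 − 4q_{Largo} − 2q_{Pike} = 0, so q_{Largo} = 35.5 − 0.5q_{Pike}.
For Pike: ∂π/∂q_{Pike} = 134 − 8q_{Pike} − 2q_{Largo} = 0 ⇒ q_{Pike} = 16.75 − 0.25q_{Largo}.
Solving the two reaction functions simultaneously: (1 − (−0.5)(−0.25))q_{Largo} = 35.5 − 0.5·16.75, so 0.875q_{Largo} = 27.125 and q_{Largo} = 31.
Then q_{Pike} = 16.75 − 0.25·31 = 9.

31, 9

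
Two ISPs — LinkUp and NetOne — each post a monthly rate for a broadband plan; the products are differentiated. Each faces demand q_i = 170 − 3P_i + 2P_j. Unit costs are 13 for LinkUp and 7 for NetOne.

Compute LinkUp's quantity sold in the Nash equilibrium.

LinkUp's profit: π = (P_{LinkUp} − 13)(170 − 3P_{LinkUp} + 2P_{NetOne}).
∂π/∂P_{LinkUp} = 209 − 6P_{LinkUp} + 2P_{NetOne} = 0 ⇒ P_{LinkUp} = 209/6 + (1/3)P_{NetOne}.
Similarly P_{NetOne} = 191/6 + (1/3)P_{LinkUp}.
Solving the two reaction functions simultaneously: (1 − (1/3)(1/3))P_{LinkUp} = 209/6 + (1/3)·(191/6), so (8/9)P_{LinkUp} = 409/9 and P_{LinkUp} = 51.125.
Then P_{NetOne} = 191/6 + (1/3)·51.125 = 48.875.
q_{LinkUp} = 170 − 3·51.125 + 2·48.875 = 114.375.

114.375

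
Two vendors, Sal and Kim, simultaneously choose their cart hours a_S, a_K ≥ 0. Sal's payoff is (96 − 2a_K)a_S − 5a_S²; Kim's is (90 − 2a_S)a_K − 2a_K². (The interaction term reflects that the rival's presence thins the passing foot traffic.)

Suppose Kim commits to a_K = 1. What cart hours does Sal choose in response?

9.4

Expanding Sal's payoff: 96a_S − 2a_Ka_S − 5a_S².
∂π/∂a_S = 96 − 2a_K − 10a_S = 0, so a_S = 9.6 − 0.2a_K.
At a_K = 1: a_S = 9.6 − 0.2·1 = 9.4.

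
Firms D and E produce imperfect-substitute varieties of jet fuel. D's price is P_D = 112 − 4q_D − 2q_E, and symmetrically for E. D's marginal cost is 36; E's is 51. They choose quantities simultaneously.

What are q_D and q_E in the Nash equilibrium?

8.1, 5.6

Firm D's profit: π = q_D(112 − 4q_D − 2q_E) − 36q_D.
∂π/∂q_D = 76 − 8q_D − 2q_E = 0 ⇒ q_D = 9.5 − 0.25q_E.
Similarly q_E = 7.625 − 0.25q_D.
Substituting the second reaction function into the first: q_D = 9.5 − 0.25(7.625 − 0.25q_D), which gives 0.9375q_D = 243/32 ⇒ q_D = 8.1.
Then q_E = 7.625 − 0.25·8.1 = 5.6.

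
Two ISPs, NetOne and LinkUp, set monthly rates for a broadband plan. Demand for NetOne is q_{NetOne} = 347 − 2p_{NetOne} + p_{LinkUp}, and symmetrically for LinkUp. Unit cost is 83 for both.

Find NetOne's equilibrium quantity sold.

176

NetOne's profit: π = (p_{NetOne} − 83)(347 − 2p_{NetOne} + p_{LinkUp}).
∂π/∂p_{NetOne} = 513 − 4p_{NetOne} + p_{LinkUp} = 0 ⇒ p_{NetOne} = 128.25 + 0.25p_{LinkUp}.
Setting p_{NetOne} = p_{LinkUp} in the reaction function: p_{NetOne} = 128.25 + 0.25p_{NetOne}, so p_{NetOne} = 128.25 / 0.75 = 171.
q_{NetOne} = 347 − 2·171 + 171 = 176.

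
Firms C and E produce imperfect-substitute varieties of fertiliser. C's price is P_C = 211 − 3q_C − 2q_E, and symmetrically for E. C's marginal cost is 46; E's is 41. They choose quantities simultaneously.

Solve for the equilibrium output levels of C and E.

Firm C's profit: π = q_C(211 − 3q_C − 2q_E) − 46q_C.
∂π/∂q_C = 165 − 6q_C − 2q_E = 0 ⇒ q_C = 27.5 − (1/3)q_E.
Similarly q_E = 85/3 − (1/3)q_C.
Plugging q_E into C's best response: q_C = 27.5 − (1/3)(85/3 − (1/3)q_C) ⇒ (8/9)q_C = 325/18, so q_C = 20.3125.
Then q_E = 85/3 − (1/3)·20.3125 = 21.5625.

20.3125, 21.5625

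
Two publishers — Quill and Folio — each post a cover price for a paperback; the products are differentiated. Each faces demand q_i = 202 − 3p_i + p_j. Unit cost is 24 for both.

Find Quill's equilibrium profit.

2845.92

Quill's profit: π = (p_{Quill} − 24)(202 − 3p_{Quill} + p_{Folio}).
∂π/∂p_{Quill} = 274 − 6p_{Quill} + p_{Folio} = 0 ⇒ p_{Quill} = 137/3 + (1/6)p_{Folio}.
By symmetry p_{Folio} = p_{Quill}; substituting into the reaction function, (5/6)p_{Quill} = 137/3 and p_{Quill} = 54.8.
q_{Quill} = 202 − 3·54.8 + 54.8 = 92.4.
Profit = (54.8 − 24)·92.4 = 2845.92.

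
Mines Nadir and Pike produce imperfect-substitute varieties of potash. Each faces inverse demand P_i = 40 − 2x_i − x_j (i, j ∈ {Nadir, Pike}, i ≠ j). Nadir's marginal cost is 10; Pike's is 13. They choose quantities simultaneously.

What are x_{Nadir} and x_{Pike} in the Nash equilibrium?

6.2, 5.2

Mine Nadir's profit: π = x_{Nadir}(40 − 2x_{Nadir} − x_{Pike}) − 10x_{Nadir}.
∂π/∂x_{Nadir} = 30 − 4x_{Nadir} − x_{Pike} = 0 ⇒ x_{Nadir} = 7.5 − 0.25x_{Pike}.
Similarly x_{Pike} = 6.75 − 0.25x_{Nadir}.
Solving the two reaction functions simultaneously: (1 − (−0.25)(−0.25))x_{Nadir} = 7.5 − 0.25·6.75, so 0.9375x_{Nadir} = 5.8125 and x_{Nadir} = 6.2.
Then x_{Pike} = 6.75 − 0.25·6.2 = 5.2.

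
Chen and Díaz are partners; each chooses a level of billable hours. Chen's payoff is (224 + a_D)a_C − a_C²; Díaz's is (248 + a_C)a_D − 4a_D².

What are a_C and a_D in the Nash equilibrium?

Expanding Chen's payoff: 224a_C + a_Da_C − a_C².
∂π/∂a_C = 224 + a_D − 2a_C = 0, so a_C = 112 + 0.5a_D.
Likewise for Díaz: a_D = 31 + 0.125a_C.
Solving the two reaction functions simultaneously: (1 − (0.5)(0.125))a_C = 112 + 0.5·31, so 0.9375a_C = 127.5 and a_C = 136.
Then a_D = 31 + 0.125·136 = 48.

136, 48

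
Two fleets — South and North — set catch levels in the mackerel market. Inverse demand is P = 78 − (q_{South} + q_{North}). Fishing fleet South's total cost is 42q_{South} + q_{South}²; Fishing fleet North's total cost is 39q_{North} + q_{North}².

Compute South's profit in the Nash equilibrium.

98

Fishing fleet South's profit: π = q_{South}(78 − (q_{South} + q_{North})) − 42q_{South} − q_{South}².
∂π/∂q_{South} = 36 − 4q_{South} − q_{North} = 0, so q_{South} = 9 − 0.25q_{North}.
By the same steps for North: q_{North} = 9.75 − 0.25q_{South}.
Plugging q_{North} into South's best response: q_{South} = 9 − 0.25(9.75 − 0.25q_{South}) ⇒ 0.9375q_{South} = 6.5625, so q_{South} = 7.
Then q_{North} = 9.75 − 0.25·7 = 8.
Price P = 78 − 15 = 63.
South's profit: (63 − 42)·7 − (7)² = 98.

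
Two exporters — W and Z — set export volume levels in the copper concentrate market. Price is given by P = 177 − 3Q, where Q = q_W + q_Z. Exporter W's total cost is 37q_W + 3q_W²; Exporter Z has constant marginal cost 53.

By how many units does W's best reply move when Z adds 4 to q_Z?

Exporter W's profit: π = q_W(177 − 3(q_W + q_Z)) − 37q_W − 3q_W².
∂π/∂q_W = 140 − 12q_W − 3q_Z = 0, so q_W = 35/3 − 0.25q_Z.
The reaction-function slope is −0.25, so a 4-unit rise in q_Z moves q_W by −0.25 × 4 = −1. W's best response falls — the actions are strategic substitutes.

-1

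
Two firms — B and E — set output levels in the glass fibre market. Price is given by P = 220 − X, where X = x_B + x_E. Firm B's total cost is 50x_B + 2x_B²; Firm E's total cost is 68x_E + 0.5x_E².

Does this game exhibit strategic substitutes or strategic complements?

Firm B's profit: π = x_B(220 − (x_B + x_E)) − 50x_B − 2x_B².
∂π/∂x_B = 170 − 6x_B − x_E = 0, so x_B = 85/3 − (1/6)x_E.
The best-response slope dx_B/dx_E = −1/6 < 0: the reaction function is downward-sloping, so the choices are strategic substitutes.

strategic substitutes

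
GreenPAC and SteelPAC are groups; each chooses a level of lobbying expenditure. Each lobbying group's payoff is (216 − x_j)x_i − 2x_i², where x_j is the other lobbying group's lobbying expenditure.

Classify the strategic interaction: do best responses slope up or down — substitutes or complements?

strategic substitutes

GreenPAC's payoff is (216 − x_S)x_G − 2x_G².
∂π/∂x_G = 216 − x_S − 4x_G = 0, so x_G = 54 − 0.25x_S.
The best-response slope dx_G/dx_S = −0.25 < 0: the reaction function is downward-sloping, so the choices are strategic substitutes.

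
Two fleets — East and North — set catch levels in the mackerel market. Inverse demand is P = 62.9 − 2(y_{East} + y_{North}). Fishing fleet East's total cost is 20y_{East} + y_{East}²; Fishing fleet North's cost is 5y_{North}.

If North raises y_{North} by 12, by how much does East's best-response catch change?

Fishing fleet East's profit: π = y_{East}(62.9 − 2(y_{East} + y_{North})) − 20y_{East} − y_{East}².
∂π/∂y_{East} = 42.9 − 6y_{East} − 2y_{North} = 0, so y_{East} = 7.15 − (1/3)y_{North}.
The reaction-function slope is −1/3, so a 12-unit rise in y_{North} moves y_{East} by −1/3 × 12 = −4. East's best response falls — the actions are strategic substitutes.

-4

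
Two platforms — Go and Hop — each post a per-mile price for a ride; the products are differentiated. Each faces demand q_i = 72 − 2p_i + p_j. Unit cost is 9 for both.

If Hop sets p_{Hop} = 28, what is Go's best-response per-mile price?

29.5

Go's profit: π = (p_{Go} − 9)(72 − 2p_{Go} + p_{Hop}).
∂π/∂p_{Go} = 90 − 4p_{Go} + p_{Hop} = 0 ⇒ p_{Go} = 22.5 + 0.25p_{Hop}.
At p_{Hop} = 28: p_{Go} = 22.5 + 0.25·28 = 29.5.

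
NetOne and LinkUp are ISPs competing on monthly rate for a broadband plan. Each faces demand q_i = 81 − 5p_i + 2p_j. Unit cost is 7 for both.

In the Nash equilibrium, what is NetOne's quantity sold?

NetOne's profit: π = (p_{NetOne} − 7)(81 − 5p_{NetOne} + 2p_{LinkUp}).
∂π/∂p_{NetOne} = 116 − 10p_{NetOne} + 2p_{LinkUp} = 0 ⇒ p_{NetOne} = 11.6 + 0.2p_{LinkUp}.
The game is symmetric, so in equilibrium p_{LinkUp} = p_{NetOne}: the reaction function gives 0.8p_{NetOne} = 11.6, hence p_{NetOne} = 14.5.
q_{NetOne} = 81 − 5·14.5 + 2·14.5 = 37.5.

37.5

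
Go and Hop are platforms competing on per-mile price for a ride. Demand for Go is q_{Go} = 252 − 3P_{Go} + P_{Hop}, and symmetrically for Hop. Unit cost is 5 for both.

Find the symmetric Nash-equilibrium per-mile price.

53.4

Go's profit: π = (P_{Go} − 5)(252 − 3P_{Go} + P_{Hop}).
∂π/∂P_{Go} = 267 − 6P_{Go} + P_{Hop} = 0 ⇒ P_{Go} = 44.5 + (1/6)P_{Hop}.
The game is symmetric, so in equilibrium P_{Hop} = P_{Go}: the reaction function gives (5/6)P_{Go} = 44.5, hence P_{Go} = 53.4.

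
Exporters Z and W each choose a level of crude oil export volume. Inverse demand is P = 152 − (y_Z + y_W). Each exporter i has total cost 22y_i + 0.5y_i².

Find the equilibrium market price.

Exporter Z's profit: π = y_Z(152 − (y_Z + y_W)) − 22y_Z − 0.5y_Z².
∂π/∂y_Z = 130 − 3y_Z − y_W = 0, so y_Z = 130/3 − (1/3)y_W.
By symmetry y_W = y_Z; substituting into the reaction function, (4/3)y_Z = 130/3 and y_Z = 32.5.
Equilibrium price: P = 152 − 65 = 87.

87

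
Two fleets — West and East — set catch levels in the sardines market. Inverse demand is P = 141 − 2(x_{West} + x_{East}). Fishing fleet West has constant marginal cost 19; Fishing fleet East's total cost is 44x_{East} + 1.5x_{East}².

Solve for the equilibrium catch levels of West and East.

Fishing fleet West's profit: π = x_{West}(141 − 2(x_{West} + x_{East})) − 19x_{West}.
∂π/∂x_{West} = 122 − 4x_{West} − 2x_{East} = 0, so x_{West} = 30.5 − 0.5x_{East}.
For East: ∂π/∂x_{East} = 97 − 7x_{East} − 2x_{West} = 0 ⇒ x_{East} = 97/7 − (2/7)x_{West}.
Substituting the second reaction function into the first: x_{West} = 30.5 − 0.5(97/7 − (2/7)x_{West}), which gives (6/7)x_{West} = 165/7 ⇒ x_{West} = 27.5.
Then x_{East} = 97/7 − (2/7)·27.5 = 6.

27.5, 6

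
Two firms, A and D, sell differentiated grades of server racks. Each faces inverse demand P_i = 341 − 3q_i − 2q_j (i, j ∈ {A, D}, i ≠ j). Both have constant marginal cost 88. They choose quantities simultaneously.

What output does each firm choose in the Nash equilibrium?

Firm A's profit: π = q_A(341 − 3q_A − 2q_D) − 88q_A.
∂π/∂q_A = 253 − 6q_A − 2q_D = 0 ⇒ q_A = 253/6 − (1/3)q_D.
By symmetry q_D = q_A; substituting into the reaction function, (4/3)q_A = 253/6 and q_A = 31.625.

31.625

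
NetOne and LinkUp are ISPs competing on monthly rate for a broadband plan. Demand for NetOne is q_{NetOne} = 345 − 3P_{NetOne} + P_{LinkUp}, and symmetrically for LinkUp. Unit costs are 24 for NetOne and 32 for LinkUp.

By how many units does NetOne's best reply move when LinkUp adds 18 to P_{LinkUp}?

3

NetOne's profit: π = (P_{NetOne} − 24)(345 − 3P_{NetOne} + P_{LinkUp}).
∂π/∂P_{NetOne} = 417 − 6P_{NetOne} + P_{LinkUp} = 0 ⇒ P_{NetOne} = 69.5 + (1/6)P_{LinkUp}.
The reaction-function slope is 1/6, so an 18-unit rise in P_{LinkUp} moves P_{NetOne} by 1/6 × 18 = 3. NetOne's best response rises — the actions are strategic complements.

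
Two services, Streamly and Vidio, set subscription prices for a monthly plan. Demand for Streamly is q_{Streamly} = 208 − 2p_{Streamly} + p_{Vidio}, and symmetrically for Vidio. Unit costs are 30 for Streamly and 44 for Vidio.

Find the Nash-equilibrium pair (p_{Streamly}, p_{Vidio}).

Streamly's profit: π = (p_{Streamly} − 30)(208 − 2p_{Streamly} + p_{Vidio}).
∂π/∂p_{Streamly} = 268 − 4p_{Streamly} + p_{Vidio} = 0 ⇒ p_{Streamly} = 67 + 0.25p_{Vidio}.
Similarly p_{Vidio} = 74 + 0.25p_{Streamly}.
Plugging p_{Vidio} into Streamly's best response: p_{Streamly} = 67 + 0.25(74 + 0.25p_{Streamly}) ⇒ 0.9375p_{Streamly} = 85.5, so p_{Streamly} = 91.2.
Then p_{Vidio} = 74 + 0.25·91.2 = 96.8.

91.2, 96.8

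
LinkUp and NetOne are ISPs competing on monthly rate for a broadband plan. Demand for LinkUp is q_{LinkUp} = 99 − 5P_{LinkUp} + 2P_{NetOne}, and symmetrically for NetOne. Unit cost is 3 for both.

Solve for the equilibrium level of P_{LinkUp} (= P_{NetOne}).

LinkUp's profit: π = (P_{LinkUp} − 3)(99 − 5P_{LinkUp} + 2P_{NetOne}).
∂π/∂P_{LinkUp} = 114 − 10P_{LinkUp} + 2P_{NetOne} = 0 ⇒ P_{LinkUp} = 11.4 + 0.2P_{NetOne}.
By symmetry P_{NetOne} = P_{LinkUp}; substituting into the reaction function, 0.8P_{LinkUp} = 11.4 and P_{LinkUp} = 14.25.

14.25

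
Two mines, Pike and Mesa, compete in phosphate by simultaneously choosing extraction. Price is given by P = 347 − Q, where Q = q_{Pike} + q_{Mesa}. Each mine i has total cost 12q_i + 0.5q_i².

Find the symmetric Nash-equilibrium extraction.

83.75

Mine Pike's profit: π = q_{Pike}(347 − (q_{Pike} + q_{Mesa})) − 12q_{Pike} − 0.5q_{Pike}².
∂π/∂q_{Pike} = 335 − 3q_{Pike} − q_{Mesa} = 0, so q_{Pike} = 335/3 − (1/3)q_{Mesa}.
By symmetry q_{Mesa} = q_{Pike}; substituting into the reaction function, (4/3)q_{Pike} = 335/3 and q_{Pike} = 83.75.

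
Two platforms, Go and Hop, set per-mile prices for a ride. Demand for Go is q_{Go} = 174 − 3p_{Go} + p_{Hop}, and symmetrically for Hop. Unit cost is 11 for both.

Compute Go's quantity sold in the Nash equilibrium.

91.2

Go's profit: π = (p_{Go} − 11)(174 − 3p_{Go} + p_{Hop}).
∂π/∂p_{Go} = 207 − 6p_{Go} + p_{Hop} = 0 ⇒ p_{Go} = 34.5 + (1/6)p_{Hop}.
By symmetry p_{Hop} = p_{Go}; substituting into the reaction function, (5/6)p_{Go} = 34.5 and p_{Go} = 41.4.
q_{Go} = 174 − 3·41.4 + 41.4 = 91.2.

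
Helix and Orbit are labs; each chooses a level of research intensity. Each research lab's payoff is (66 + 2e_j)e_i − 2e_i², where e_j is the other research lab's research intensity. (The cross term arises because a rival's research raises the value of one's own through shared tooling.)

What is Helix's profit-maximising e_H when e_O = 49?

41

Helix's payoff is (66 + 2e_O)e_H − 2e_H².
∂π/∂e_H = 66 + 2e_O − 4e_H = 0, so e_H = 16.5 + 0.5e_O.
At e_O = 49: e_H = 16.5 + 0.5·49 = 41.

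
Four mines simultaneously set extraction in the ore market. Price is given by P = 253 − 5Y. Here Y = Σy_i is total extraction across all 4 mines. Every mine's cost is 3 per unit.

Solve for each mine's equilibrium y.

10

A representative mine's profit is π_i = y_i(253 − 5Y) − 3y_i, with Y = y_i + Σ_{j≠i} y_j.
First-order condition: 250 − 10y_i − 5Σ_{j≠i} y_j = 0.
With identical mines, set every y_j = y: then 250 − 10y − 15y = 0, i.e. y = 250/25 = 10.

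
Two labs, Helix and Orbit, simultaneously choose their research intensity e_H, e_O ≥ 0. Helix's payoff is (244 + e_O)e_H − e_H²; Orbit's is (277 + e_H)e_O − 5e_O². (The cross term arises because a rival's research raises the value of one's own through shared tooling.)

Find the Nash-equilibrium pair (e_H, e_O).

143, 42

Expanding Helix's payoff: 244e_H + e_Oe_H − e_H².
∂π/∂e_H = 244 + e_O − 2e_H = 0, so e_H = 122 + 0.5e_O.
Likewise for Orbit: e_O = 27.7 + 0.1e_H.
Plugging e_O into Helix's best response: e_H = 122 + 0.5(27.7 + 0.1e_H) ⇒ 0.95e_H = 135.85, so e_H = 143.
Then e_O = 27.7 + 0.1·143 = 42.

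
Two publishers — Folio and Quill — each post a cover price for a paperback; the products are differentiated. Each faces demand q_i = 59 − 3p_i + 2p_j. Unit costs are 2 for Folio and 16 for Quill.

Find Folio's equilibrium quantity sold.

50.625

Folio's profit: π = (p_{Folio} − 2)(59 − 3p_{Folio} + 2p_{Quill}).
∂π/∂p_{Folio} = 65 − 6p_{Folio} + 2p_{Quill} = 0 ⇒ p_{Folio} = 65/6 + (1/3)p_{Quill}.
Similarly p_{Quill} = 107/6 + (1/3)p_{Folio}.
Solving the two reaction functions simultaneously: (1 − (1/3)(1/3))p_{Folio} = 65/6 + (1/3)·(107/6), so (8/9)p_{Folio} = 151/9 and p_{Folio} = 18.875.
Then p_{Quill} = 107/6 + (1/3)·18.875 = 24.125.
q_{Folio} = 59 − 3·18.875 + 2·24.125 = 50.625.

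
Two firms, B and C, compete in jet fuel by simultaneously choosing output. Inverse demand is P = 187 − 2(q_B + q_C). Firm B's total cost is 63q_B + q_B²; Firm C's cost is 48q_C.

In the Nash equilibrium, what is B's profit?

Firm B's profit: π = q_B(187 − 2(q_B + q_C)) − 63q_B − q_B².
∂π/∂q_B = 124 − 6q_B − 2q_C = 0, so q_B = 62/3 − (1/3)q_C.
For C: ∂π/∂q_C = 139 − 4q_C − 2q_B = 0 ⇒ q_C = 34.75 − 0.5q_B.
Plugging q_C into B's best response: q_B = 62/3 − (1/3)(34.75 − 0.5q_B) ⇒ (5/6)q_B = 109/12, so q_B = 10.9.
Then q_C = 34.75 − 0.5·10.9 = 29.3.
Price P = 187 − 2·40.2 = 106.6.
B's profit: (106.6 − 63)·10.9 − (10.9)² = 356.43.

356.43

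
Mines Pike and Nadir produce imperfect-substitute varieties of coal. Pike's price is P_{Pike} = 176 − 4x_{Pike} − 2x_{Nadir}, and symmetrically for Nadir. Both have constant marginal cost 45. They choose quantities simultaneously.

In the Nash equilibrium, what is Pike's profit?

Mine Pike's profit: π = x_{Pike}(176 − 4x_{Pike} − 2x_{Nadir}) − 45x_{Pike}.
∂π/∂x_{Pike} = 131 − 8x_{Pike} − 2x_{Nadir} = 0 ⇒ x_{Pike} = 16.375 − 0.25x_{Nadir}.
The game is symmetric, so in equilibrium x_{Nadir} = x_{Pike}: the reaction function gives 1.25x_{Pike} = 16.375, hence x_{Pike} = 13.1.
P_{Pike} = 176 − 4·13.1 − 2·13.1 = 97.4.
Profit = (97.4 − 45)·13.1 = 686.44.

686.44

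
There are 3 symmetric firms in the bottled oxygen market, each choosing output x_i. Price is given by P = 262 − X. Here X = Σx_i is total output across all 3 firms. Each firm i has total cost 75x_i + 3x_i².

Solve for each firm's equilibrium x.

18.7

A representative firm's profit is π_i = x_i(262 − X) − 75x_i − 3x_i², with X = x_i + Σ_{j≠i} x_j.
First-order condition: 187 − 8x_i − Σ_{j≠i} x_j = 0.
In a symmetric equilibrium every firm chooses the same x, so Σ_{j≠i} x_j = 2x. The condition becomes 187 − 10x = 0, giving x = 187/10 = 18.7.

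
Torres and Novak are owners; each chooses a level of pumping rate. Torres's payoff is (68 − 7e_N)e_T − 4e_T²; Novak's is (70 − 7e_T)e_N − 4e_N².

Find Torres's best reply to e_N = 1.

7.625

Expanding Torres's payoff: 68e_T − 7e_Ne_T − 4e_T².
∂π/∂e_T = 68 − 7e_N − 8e_T = 0, so e_T = 8.5 − 0.875e_N.
At e_N = 1: e_T = 8.5 − 0.875·1 = 7.625.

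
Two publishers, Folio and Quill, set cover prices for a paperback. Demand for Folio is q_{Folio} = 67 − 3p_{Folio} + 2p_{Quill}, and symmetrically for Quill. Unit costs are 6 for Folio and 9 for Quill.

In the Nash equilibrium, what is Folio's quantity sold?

Folio's profit: π = (p_{Folio} − 6)(67 − 3p_{Folio} + 2p_{Quill}).
∂π/∂p_{Folio} = 85 − 6p_{Folio} + 2p_{Quill} = 0 ⇒ p_{Folio} = 85/6 + (1/3)p_{Quill}.
Similarly p_{Quill} = 47/3 + (1/3)p_{Folio}.
Solving the two reaction functions simultaneously: (1 − (1/3)(1/3))p_{Folio} = 85/6 + (1/3)·(47/3), so (8/9)p_{Folio} = 349/18 and p_{Folio} = 21.8125.
Then p_{Quill} = 47/3 + (1/3)·21.8125 = 22.9375.
q_{Folio} = 67 − 3·21.8125 + 2·22.9375 = 47.4375.

47.4375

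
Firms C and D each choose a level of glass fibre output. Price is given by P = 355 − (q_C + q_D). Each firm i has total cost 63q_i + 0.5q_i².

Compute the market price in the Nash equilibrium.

209

Firm C's profit: π = q_C(355 − (q_C + q_D)) − 63q_C − 0.5q_C².
∂π/∂q_C = 292 − 3q_C − q_D = 0, so q_C = 292/3 − (1/3)q_D.
By symmetry q_D = q_C; substituting into the reaction function, (4/3)q_C = 292/3 and q_C = 73.
Equilibrium price: P = 355 − 146 = 209.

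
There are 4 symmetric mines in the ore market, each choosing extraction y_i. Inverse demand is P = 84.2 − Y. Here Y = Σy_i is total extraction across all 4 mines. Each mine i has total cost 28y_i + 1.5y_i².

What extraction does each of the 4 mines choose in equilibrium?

7.025

A representative mine's profit is π_i = y_i(84.2 − Y) − 28y_i − 1.5y_i², with Y = y_i + Σ_{j≠i} y_j.
First-order condition: 56.2 − 5y_i − Σ_{j≠i} y_j = 0.
Imposing symmetry (y_j = y for all j) turns Σ_{j≠i} y_j into 3y, so 56.2 = 8y and y = 7.025.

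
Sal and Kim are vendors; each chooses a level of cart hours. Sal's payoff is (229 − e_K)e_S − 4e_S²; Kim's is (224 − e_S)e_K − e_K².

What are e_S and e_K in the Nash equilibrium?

Expanding Sal's payoff: 229e_S − e_Ke_S − 4e_S².
∂π/∂e_S = 229 − e_K − 8e_S = 0, so e_S = 28.625 − 0.125e_K.
Likewise for Kim: e_K = 112 − 0.5e_S.
Solving the two reaction functions simultaneously: (1 − (−0.125)(−0.5))e_S = 28.625 − 0.125·112, so 0.9375e_S = 14.625 and e_S = 15.6.
Then e_K = 112 − 0.5·15.6 = 104.2.

15.6, 104.2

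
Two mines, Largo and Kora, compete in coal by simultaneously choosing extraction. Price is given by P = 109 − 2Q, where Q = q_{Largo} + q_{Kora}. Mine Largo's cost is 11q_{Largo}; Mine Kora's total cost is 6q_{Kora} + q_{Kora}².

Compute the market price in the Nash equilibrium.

49.2

Mine Largo's profit: π = q_{Largo}(109 − 2(q_{Largo} + q_{Kora})) − 11q_{Largo}.
∂π/∂q_{Largo} = 98 − 4q_{Largo} − 2q_{Kora} = 0, so q_{Largo} = 24.5 − 0.5q_{Kora}.
For Kora: ∂π/∂q_{Kora} = 103 − 6q_{Kora} − 2q_{Largo} = 0 ⇒ q_{Kora} = 103/6 − (1/3)q_{Largo}.
Plugging q_{Kora} into Largo's best response: q_{Largo} = 24.5 − 0.5(103/6 − (1/3)q_{Largo}) ⇒ (5/6)q_{Largo} = 191/12, so q_{Largo} = 19.1.
Then q_{Kora} = 103/6 − (1/3)·19.1 = 10.8.
Equilibrium price: P = 109 − 2·29.9 = 49.2.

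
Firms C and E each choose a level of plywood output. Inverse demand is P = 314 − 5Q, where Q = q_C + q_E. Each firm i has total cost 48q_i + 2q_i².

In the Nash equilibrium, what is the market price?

174

Firm C's profit: π = q_C(314 − 5(q_C + q_E)) − 48q_C − 2q_C².
∂π/∂q_C = 266 − 14q_C − 5q_E = 0, so q_C = 19 − (5/14)q_E.
Setting q_C = q_E in the reaction function: q_C = 19 − (5/14)q_C, so q_C = 19 / (19/14) = 14.
Equilibrium price: P = 314 − 5·28 = 174.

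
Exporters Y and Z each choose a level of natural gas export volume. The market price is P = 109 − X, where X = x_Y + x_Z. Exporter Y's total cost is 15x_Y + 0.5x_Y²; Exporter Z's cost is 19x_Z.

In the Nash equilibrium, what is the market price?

54.2

Exporter Y's profit: π = x_Y(109 − (x_Y + x_Z)) − 15x_Y − 0.5x_Y².
∂π/∂x_Y = 94 − 3x_Y − x_Z = 0, so x_Y = 94/3 − (1/3)x_Z.
For Z: ∂π/∂x_Z = 90 − 2x_Z − x_Y = 0 ⇒ x_Z = 45 − 0.5x_Y.
Substituting the second reaction function into the first: x_Y = 94/3 − (1/3)(45 − 0.5x_Y), which gives (5/6)x_Y = 49/3 ⇒ x_Y = 19.6.
Then x_Z = 45 − 0.5·19.6 = 35.2.
Equilibrium price: P = 109 − 54.8 = 54.2.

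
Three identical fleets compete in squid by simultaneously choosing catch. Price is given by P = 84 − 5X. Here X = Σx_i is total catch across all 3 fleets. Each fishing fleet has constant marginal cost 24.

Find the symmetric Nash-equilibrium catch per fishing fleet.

3

A representative fishing fleet's profit is π_i = x_i(84 − 5X) − 24x_i, with X = x_i + Σ_{j≠i} x_j.
First-order condition: 60 − 10x_i − 5Σ_{j≠i} x_j = 0.
With identical fishing fleets, set every x_j = x: then 60 − 10x − 10x = 0, i.e. x = 60/20 = 3.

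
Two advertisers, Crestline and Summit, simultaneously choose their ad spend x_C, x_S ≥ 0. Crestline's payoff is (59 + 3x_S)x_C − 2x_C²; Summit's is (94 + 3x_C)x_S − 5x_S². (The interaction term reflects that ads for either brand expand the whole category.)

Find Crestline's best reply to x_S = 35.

Expanding Crestline's payoff: 59x_C + 3x_Sx_C − 2x_C².
∂π/∂x_C = 59 + 3x_S − 4x_C = 0, so x_C = 14.75 + 0.75x_S.
At x_S = 35: x_C = 14.75 + 0.75·35 = 41.

41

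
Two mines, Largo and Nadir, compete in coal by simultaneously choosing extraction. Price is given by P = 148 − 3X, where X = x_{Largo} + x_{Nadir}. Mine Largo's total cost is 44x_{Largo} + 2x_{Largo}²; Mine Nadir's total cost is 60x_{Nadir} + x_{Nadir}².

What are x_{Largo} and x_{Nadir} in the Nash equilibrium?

8, 8

Mine Largo's profit: π = x_{Largo}(148 − 3(x_{Largo} + x_{Nadir})) − 44x_{Largo} − 2x_{Largo}².
∂π/∂x_{Largo} = 104 − 10x_{Largo} − 3x_{Nadir} = 0, so x_{Largo} = 10.4 − 0.3x_{Nadir}.
For Nadir: ∂π/∂x_{Nadir} = 88 − 8x_{Nadir} − 3x_{Largo} = 0 ⇒ x_{Nadir} = 11 − 0.375x_{Largo}.
Plugging x_{Nadir} into Largo's best response: x_{Largo} = 10.4 − 0.3(11 − 0.375x_{Largo}) ⇒ 0.8875x_{Largo} = 7.1, so x_{Largo} = 8.
Then x_{Nadir} = 11 − 0.375·8 = 8.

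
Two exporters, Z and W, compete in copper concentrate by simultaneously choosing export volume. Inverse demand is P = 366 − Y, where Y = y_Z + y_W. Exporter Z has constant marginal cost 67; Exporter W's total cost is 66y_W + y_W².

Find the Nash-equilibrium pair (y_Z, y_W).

Exporter Z's profit: π = y_Z(366 − (y_Z + y_W)) − 67y_Z.
∂π/∂y_Z = 299 − 2y_Z − y_W = 0, so y_Z = 149.5 − 0.5y_W.
For W: ∂π/∂y_W = 300 − 4y_W − y_Z = 0 ⇒ y_W = 75 − 0.25y_Z.
Solving the two reaction functions simultaneously: (1 − (−0.5)(−0.25))y_Z = 149.5 − 0.5·75, so 0.875y_Z = 112 and y_Z = 128.
Then y_W = 75 − 0.25·128 = 43.

128, 43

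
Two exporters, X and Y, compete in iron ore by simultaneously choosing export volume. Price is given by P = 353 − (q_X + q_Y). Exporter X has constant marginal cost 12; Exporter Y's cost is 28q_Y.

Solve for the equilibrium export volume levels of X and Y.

119, 103

Exporter X's profit: π = q_X(353 − (q_X + q_Y)) − 12q_X.
∂π/∂q_X = 341 − 2q_X − q_Y = 0, so q_X = 170.5 − 0.5q_Y.
By the same steps for Y: q_Y = 162.5 − 0.5q_X.
Substituting the second reaction function into the first: q_X = 170.5 − 0.5(162.5 − 0.5q_X), which gives 0.75q_X = 89.25 ⇒ q_X = 119.
Then q_Y = 162.5 − 0.5·119 = 103.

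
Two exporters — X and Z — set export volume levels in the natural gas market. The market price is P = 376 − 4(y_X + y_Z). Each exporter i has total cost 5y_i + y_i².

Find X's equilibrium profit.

3511.25

Exporter X's profit: π = y_X(376 − 4(y_X + y_Z)) − 5y_X − y_X².
∂π/∂y_X = 371 − 10y_X − 4y_Z = 0, so y_X = 37.1 − 0.4y_Z.
The game is symmetric, so in equilibrium y_Z = y_X: the reaction function gives 1.4y_X = 37.1, hence y_X = 26.5.
Price P = 376 − 4·53 = 164.
X's profit: (164 − 5)·26.5 − (26.5)² = 3511.25.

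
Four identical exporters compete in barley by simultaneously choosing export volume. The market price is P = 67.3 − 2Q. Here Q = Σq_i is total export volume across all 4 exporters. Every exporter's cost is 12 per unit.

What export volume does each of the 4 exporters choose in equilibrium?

5.53

A representative exporter's profit is π_i = q_i(67.3 − 2Q) − 12q_i, with Q = q_i + Σ_{j≠i} q_j.
First-order condition: 55.3 − 4q_i − 2Σ_{j≠i} q_j = 0.
Imposing symmetry (q_j = q for all j) turns Σ_{j≠i} q_j into 3q, so 55.3 = 10q and q = 5.53.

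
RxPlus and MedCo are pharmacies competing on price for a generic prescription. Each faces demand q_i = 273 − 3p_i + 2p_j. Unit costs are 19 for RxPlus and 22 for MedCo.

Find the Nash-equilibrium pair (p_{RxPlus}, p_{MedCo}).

83.0625, 84.1875

RxPlus's profit: π = (p_{RxPlus} − 19)(273 − 3p_{RxPlus} + 2p_{MedCo}).
∂π/∂p_{RxPlus} = 330 − 6p_{RxPlus} + 2p_{MedCo} = 0 ⇒ p_{RxPlus} = 55 + (1/3)p_{MedCo}.
Similarly p_{MedCo} = 56.5 + (1/3)p_{RxPlus}.
Plugging p_{MedCo} into RxPlus's best response: p_{RxPlus} = 55 + (1/3)(56.5 + (1/3)p_{RxPlus}) ⇒ (8/9)p_{RxPlus} = 443/6, so p_{RxPlus} = 83.0625.
Then p_{MedCo} = 56.5 + (1/3)·83.0625 = 84.1875.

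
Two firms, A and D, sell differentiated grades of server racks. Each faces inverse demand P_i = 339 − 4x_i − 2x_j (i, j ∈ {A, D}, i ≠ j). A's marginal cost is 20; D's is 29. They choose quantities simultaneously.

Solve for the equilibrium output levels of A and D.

32.2, 30.7

Firm A's profit: π = x_A(339 − 4x_A − 2x_D) − 20x_A.
∂π/∂x_A = 319 − 8x_A − 2x_D = 0 ⇒ x_A = 39.875 − 0.25x_D.
Similarly x_D = 38.75 − 0.25x_A.
Solving the two reaction functions simultaneously: (1 − (−0.25)(−0.25))x_A = 39.875 − 0.25·38.75, so 0.9375x_A = 30.1875 and x_A = 32.2.
Then x_D = 38.75 − 0.25·32.2 = 30.7.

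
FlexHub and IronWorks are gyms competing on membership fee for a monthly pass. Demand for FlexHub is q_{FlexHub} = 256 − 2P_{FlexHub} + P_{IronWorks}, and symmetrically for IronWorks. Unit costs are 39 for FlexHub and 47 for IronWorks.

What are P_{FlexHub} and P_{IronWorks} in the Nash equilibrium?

FlexHub's profit: π = (P_{FlexHub} − 39)(256 − 2P_{FlexHub} + P_{IronWorks}).
∂π/∂P_{FlexHub} = 334 − 4P_{FlexHub} + P_{IronWorks} = 0 ⇒ P_{FlexHub} = 83.5 + 0.25P_{IronWorks}.
Similarly P_{IronWorks} = 87.5 + 0.25P_{FlexHub}.
Substituting the second reaction function into the first: P_{FlexHub} = 83.5 + 0.25(87.5 + 0.25P_{FlexHub}), which gives 0.9375P_{FlexHub} = 105.375 ⇒ P_{FlexHub} = 112.4.
Then P_{IronWorks} = 87.5 + 0.25·112.4 = 115.6.

112.4, 115.6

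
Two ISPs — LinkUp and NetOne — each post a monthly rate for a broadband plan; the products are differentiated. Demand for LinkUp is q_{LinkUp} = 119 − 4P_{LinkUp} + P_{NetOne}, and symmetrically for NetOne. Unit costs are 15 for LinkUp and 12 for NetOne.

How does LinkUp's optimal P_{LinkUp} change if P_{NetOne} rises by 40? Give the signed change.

LinkUp's profit: π = (P_{LinkUp} − 15)(119 − 4P_{LinkUp} + P_{NetOne}).
∂π/∂P_{LinkUp} = 179 − 8P_{LinkUp} + P_{NetOne} = 0 ⇒ P_{LinkUp} = 22.375 + 0.125P_{NetOne}.
The reaction-function slope is 0.125, so a 40-unit rise in P_{NetOne} moves P_{LinkUp} by 0.125 × 40 = 5. LinkUp's best response rises — the actions are strategic complements.

5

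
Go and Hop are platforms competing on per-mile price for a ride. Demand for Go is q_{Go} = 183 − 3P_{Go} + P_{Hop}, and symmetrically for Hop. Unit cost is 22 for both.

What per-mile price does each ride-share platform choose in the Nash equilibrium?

49.8

Go's profit: π = (P_{Go} − 22)(183 − 3P_{Go} + P_{Hop}).
∂π/∂P_{Go} = 249 − 6P_{Go} + P_{Hop} = 0 ⇒ P_{Go} = 41.5 + (1/6)P_{Hop}.
The game is symmetric, so in equilibrium P_{Hop} = P_{Go}: the reaction function gives (5/6)P_{Go} = 41.5, hence P_{Go} = 49.8.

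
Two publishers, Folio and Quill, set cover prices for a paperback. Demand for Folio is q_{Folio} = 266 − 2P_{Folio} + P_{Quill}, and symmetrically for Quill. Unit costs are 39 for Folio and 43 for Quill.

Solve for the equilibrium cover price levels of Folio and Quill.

Folio's profit: π = (P_{Folio} − 39)(266 − 2P_{Folio} + P_{Quill}).
∂π/∂P_{Folio} = 344 − 4P_{Folio} + P_{Quill} = 0 ⇒ P_{Folio} = 86 + 0.25P_{Quill}.
Similarly P_{Quill} = 88 + 0.25P_{Folio}.
Plugging P_{Quill} into Folio's best response: P_{Folio} = 86 + 0.25(88 + 0.25P_{Folio}) ⇒ 0.9375P_{Folio} = 108, so P_{Folio} = 115.2.
Then P_{Quill} = 88 + 0.25·115.2 = 116.8.

115.2, 116.8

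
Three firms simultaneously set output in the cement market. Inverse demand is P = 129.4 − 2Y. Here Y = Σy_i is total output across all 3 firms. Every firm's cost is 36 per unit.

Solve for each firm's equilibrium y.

11.675

A representative firm's profit is π_i = y_i(129.4 − 2Y) − 36y_i, with Y = y_i + Σ_{j≠i} y_j.
First-order condition: 93.4 − 4y_i − 2Σ_{j≠i} y_j = 0.
Imposing symmetry (y_j = y for all j) turns Σ_{j≠i} y_j into 2y, so 93.4 = 8y and y = 11.675.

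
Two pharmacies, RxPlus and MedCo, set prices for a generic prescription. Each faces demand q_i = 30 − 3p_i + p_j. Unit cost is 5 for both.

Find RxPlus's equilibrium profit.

48

RxPlus's profit: π = (p_{RxPlus} − 5)(30 − 3p_{RxPlus} + p_{MedCo}).
∂π/∂p_{RxPlus} = 45 − 6p_{RxPlus} + p_{MedCo} = 0 ⇒ p_{RxPlus} = 7.5 + (1/6)p_{MedCo}.
The game is symmetric, so in equilibrium p_{MedCo} = p_{RxPlus}: the reaction function gives (5/6)p_{RxPlus} = 7.5, hence p_{RxPlus} = 9.
q_{RxPlus} = 30 − 3·9 + 9 = 12.
Profit = (9 − 5)·12 = 48.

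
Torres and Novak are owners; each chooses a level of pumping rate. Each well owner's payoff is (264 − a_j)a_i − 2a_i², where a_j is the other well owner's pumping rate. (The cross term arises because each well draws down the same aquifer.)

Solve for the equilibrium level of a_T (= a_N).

52.8

Torres's payoff is (264 − a_N)a_T − 2a_T².
∂π/∂a_T = 264 − a_N − 4a_T = 0, so a_T = 66 − 0.25a_N.
Setting a_T = a_N in the reaction function: a_T = 66 − 0.25a_T, so a_T = 66 / 1.25 = 52.8.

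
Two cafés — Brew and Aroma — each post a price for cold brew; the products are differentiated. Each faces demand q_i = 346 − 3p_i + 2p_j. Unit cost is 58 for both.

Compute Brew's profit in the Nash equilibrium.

Brew's profit: π = (p_{Brew} − 58)(346 − 3p_{Brew} + 2p_{Aroma}).
∂π/∂p_{Brew} = 520 − 6p_{Brew} + 2p_{Aroma} = 0 ⇒ p_{Brew} = 260/3 + (1/3)p_{Aroma}.
By symmetry p_{Aroma} = p_{Brew}; substituting into the reaction function, (2/3)p_{Brew} = 260/3 and p_{Brew} = 130.
q_{Brew} = 346 − 3·130 + 2·130 = 216.
Profit = (130 − 58)·216 = 15552.

15552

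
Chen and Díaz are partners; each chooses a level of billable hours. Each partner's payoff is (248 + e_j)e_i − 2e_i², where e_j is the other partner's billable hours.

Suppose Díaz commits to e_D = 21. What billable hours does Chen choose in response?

Chen's payoff is (248 + e_D)e_C − 2e_C².
∂π/∂e_C = 248 + e_D − 4e_C = 0, so e_C = 62 + 0.25e_D.
At e_D = 21: e_C = 62 + 0.25·21 = 67.25.

67.25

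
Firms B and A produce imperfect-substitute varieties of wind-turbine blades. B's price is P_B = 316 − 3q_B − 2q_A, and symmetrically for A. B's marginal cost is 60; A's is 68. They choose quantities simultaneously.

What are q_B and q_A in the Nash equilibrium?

32.5, 30.5

Firm B's profit: π = q_B(316 − 3q_B − 2q_A) − 60q_B.
∂π/∂q_B = 256 − 6q_B − 2q_A = 0 ⇒ q_B = 128/3 − (1/3)q_A.
Similarly q_A = 124/3 − (1/3)q_B.
Plugging q_A into B's best response: q_B = 128/3 − (1/3)(124/3 − (1/3)q_B) ⇒ (8/9)q_B = 260/9, so q_B = 32.5.
Then q_A = 124/3 − (1/3)·32.5 = 30.5.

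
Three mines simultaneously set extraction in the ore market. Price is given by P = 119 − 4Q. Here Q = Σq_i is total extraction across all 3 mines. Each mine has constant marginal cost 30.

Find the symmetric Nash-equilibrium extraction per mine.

A representative mine's profit is π_i = q_i(119 − 4Q) − 30q_i, with Q = q_i + Σ_{j≠i} q_j.
First-order condition: 89 − 8q_i − 4Σ_{j≠i} q_j = 0.
Imposing symmetry (q_j = q for all j) turns Σ_{j≠i} q_j into 2q, so 89 = 16q and q = 5.5625.

5.5625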